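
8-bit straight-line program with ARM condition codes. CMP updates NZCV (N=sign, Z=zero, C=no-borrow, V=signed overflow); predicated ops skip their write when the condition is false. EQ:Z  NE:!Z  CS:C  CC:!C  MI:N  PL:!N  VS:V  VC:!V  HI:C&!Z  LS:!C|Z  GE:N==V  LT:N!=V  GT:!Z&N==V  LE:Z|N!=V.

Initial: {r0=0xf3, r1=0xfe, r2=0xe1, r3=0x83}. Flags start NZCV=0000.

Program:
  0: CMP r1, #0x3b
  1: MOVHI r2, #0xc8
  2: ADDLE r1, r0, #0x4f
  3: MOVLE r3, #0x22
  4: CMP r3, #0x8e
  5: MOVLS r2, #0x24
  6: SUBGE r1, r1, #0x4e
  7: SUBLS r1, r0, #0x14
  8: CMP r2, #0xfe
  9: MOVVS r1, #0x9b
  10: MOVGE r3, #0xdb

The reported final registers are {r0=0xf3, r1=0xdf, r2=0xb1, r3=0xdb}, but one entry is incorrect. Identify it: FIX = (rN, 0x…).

[0] flags=1010 → (cmp)
[1] flags=1010 HI?T → r2=0xc8
[2] flags=1010 LE?T → r1=0x42
[3] flags=1010 LE?T → r3=0x22
[4] flags=1001 → (cmp)
[5] flags=1001 LS?T → r2=0x24
[6] flags=1001 GE?T → r1=0xf4
[7] flags=1001 LS?T → r1=0xdf
[8] flags=0000 → (cmp)
[9] flags=0000 VS?F → skip
[10] flags=0000 GE?T → r3=0xdb

FIX = (r2, 0x24)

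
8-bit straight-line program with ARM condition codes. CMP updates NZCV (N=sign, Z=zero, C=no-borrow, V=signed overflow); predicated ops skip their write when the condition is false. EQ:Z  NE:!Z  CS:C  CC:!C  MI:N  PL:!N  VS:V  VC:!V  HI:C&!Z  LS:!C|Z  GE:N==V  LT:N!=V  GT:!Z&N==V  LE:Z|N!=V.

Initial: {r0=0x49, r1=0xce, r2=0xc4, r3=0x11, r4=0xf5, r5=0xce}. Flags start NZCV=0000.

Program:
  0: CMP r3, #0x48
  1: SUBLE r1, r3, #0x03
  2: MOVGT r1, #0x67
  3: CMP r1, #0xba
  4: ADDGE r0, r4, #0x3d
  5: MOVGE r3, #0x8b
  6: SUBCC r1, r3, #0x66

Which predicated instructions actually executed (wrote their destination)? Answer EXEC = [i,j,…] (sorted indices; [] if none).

[0] flags=1000 → (cmp)
[1] flags=1000 LE?T → r1=0x0e
[2] flags=1000 GT?F → skip
[3] flags=0000 → (cmp)
[4] flags=0000 GE?T → r0=0x32
[5] flags=0000 GE?T → r3=0x8b
[6] flags=0000 CC?T → r1=0x25

EXEC = [1,4,5,6]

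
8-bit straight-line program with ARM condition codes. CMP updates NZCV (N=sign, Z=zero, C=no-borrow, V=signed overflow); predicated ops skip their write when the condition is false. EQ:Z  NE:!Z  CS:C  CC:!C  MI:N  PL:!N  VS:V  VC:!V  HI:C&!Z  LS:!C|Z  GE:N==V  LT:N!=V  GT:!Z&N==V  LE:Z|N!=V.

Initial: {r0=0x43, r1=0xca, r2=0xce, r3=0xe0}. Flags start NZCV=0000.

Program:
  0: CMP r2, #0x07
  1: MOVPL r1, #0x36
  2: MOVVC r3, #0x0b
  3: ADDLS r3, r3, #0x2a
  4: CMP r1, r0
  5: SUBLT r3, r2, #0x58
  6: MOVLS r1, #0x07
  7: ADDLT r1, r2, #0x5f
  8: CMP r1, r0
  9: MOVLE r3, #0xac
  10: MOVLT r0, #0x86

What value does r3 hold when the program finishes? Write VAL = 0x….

0: ✓ CMP  NZCV=1010
1: · MOVPL
2: ✓ MOVVC  r3←0x0b
3: · ADDLS
4: ✓ CMP  NZCV=1010
5: ✓ SUBLT  r3←0x76
6: · MOVLS
7: ✓ ADDLT  r1←0x2d
8: ✓ CMP  NZCV=1000
9: ✓ MOVLE  r3←0xac
10: ✓ MOVLT  r0←0x86

VAL = 0xac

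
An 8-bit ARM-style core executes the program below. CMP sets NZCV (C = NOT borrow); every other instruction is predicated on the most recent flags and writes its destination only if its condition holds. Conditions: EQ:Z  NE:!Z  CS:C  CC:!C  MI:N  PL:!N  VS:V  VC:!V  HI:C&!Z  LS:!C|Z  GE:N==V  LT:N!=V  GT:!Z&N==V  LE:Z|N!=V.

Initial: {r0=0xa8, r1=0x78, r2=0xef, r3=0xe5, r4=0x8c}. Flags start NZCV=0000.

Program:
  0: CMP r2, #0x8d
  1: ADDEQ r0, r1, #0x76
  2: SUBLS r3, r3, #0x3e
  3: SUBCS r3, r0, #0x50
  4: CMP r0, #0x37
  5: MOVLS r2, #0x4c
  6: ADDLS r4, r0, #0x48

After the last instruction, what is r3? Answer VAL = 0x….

0: ✓ CMP  NZCV=0010
1: · ADDEQ
2: · SUBLS
3: ✓ SUBCS  r3←0x58
4: ✓ CMP  NZCV=0011
5: · MOVLS
6: · ADDLS

VAL = 0x58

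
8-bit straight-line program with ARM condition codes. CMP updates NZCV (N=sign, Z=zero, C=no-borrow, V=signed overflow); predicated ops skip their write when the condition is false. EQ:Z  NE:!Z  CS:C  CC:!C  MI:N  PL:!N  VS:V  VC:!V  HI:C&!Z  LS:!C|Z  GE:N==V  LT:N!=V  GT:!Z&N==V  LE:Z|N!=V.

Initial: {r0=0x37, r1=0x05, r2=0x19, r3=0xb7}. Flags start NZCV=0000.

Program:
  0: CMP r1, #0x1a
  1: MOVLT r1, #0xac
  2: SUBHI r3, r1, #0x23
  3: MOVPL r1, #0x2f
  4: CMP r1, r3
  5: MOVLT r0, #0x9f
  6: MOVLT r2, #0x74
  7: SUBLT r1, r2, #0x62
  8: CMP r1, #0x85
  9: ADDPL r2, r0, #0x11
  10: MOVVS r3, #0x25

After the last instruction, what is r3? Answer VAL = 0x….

0: ✓ CMP  NZCV=1000
1: ✓ MOVLT  r1←0xac
2: · SUBHI
3: · MOVPL
4: ✓ CMP  NZCV=1000
5: ✓ MOVLT  r0←0x9f
6: ✓ MOVLT  r2←0x74
7: ✓ SUBLT  r1←0x12
8: ✓ CMP  NZCV=1001
9: · ADDPL
10: ✓ MOVVS  r3←0x25

VAL = 0x25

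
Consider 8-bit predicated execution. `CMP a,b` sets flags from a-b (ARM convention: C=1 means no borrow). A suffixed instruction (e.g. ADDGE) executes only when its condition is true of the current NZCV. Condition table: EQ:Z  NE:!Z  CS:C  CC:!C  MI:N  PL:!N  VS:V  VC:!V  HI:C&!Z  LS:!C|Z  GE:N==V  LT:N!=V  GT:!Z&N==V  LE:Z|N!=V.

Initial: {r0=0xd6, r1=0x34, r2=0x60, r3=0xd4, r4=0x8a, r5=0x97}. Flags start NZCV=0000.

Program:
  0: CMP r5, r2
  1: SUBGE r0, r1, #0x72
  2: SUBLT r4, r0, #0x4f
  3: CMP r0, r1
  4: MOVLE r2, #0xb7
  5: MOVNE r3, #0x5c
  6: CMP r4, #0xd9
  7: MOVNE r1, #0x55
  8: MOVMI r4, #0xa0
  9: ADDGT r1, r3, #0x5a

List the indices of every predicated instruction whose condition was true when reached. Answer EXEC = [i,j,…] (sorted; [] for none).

0: ✓ CMP  NZCV=0011
1: · SUBGE
2: ✓ SUBLT  r4←0x87
3: ✓ CMP  NZCV=1010
4: ✓ MOVLE  r2←0xb7
5: ✓ MOVNE  r3←0x5c
6: ✓ CMP  NZCV=1000
7: ✓ MOVNE  r1←0x55
8: ✓ MOVMI  r4←0xa0
9: · ADDGT

EXEC = [2,4,5,7,8]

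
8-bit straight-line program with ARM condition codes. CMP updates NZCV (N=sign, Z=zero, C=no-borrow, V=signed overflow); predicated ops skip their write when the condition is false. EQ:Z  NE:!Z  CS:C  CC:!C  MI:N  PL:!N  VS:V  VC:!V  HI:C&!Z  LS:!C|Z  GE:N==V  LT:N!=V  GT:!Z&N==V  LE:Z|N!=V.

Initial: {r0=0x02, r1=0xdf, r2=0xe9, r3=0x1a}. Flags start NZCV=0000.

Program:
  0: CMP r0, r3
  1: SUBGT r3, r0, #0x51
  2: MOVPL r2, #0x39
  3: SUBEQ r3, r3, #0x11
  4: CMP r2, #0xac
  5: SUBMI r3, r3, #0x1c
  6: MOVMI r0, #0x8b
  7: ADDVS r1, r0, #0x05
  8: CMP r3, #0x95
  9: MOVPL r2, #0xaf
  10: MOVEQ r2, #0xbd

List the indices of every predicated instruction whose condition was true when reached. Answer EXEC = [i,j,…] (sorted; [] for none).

[0] flags=1000 → (cmp)
[1] flags=1000 GT?F → skip
[2] flags=1000 PL?F → skip
[3] flags=1000 EQ?F → skip
[4] flags=0010 → (cmp)
[5] flags=0010 MI?F → skip
[6] flags=0010 MI?F → skip
[7] flags=0010 VS?F → skip
[8] flags=1001 → (cmp)
[9] flags=1001 PL?F → skip
[10] flags=1001 EQ?F → skip

EXEC = []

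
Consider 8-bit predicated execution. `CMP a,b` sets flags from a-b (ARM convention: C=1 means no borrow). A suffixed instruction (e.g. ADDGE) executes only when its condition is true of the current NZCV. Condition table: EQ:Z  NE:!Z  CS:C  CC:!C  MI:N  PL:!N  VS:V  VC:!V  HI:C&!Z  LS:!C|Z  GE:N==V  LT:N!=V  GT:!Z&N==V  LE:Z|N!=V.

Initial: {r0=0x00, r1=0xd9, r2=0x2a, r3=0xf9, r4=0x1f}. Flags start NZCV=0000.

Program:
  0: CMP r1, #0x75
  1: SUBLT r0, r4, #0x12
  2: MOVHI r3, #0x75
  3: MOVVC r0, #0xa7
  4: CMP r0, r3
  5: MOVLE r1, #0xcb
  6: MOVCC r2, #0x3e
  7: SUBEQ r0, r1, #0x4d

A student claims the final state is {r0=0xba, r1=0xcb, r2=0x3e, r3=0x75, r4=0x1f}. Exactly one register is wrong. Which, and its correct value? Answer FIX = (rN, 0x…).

[0] flags=0011 → (cmp)
[1] flags=0011 LT?T → r0=0x0d
[2] flags=0011 HI?T → r3=0x75
[3] flags=0011 VC?F → skip
[4] flags=1000 → (cmp)
[5] flags=1000 LE?T → r1=0xcb
[6] flags=1000 CC?T → r2=0x3e
[7] flags=1000 EQ?F → skip

FIX = (r0, 0x0d)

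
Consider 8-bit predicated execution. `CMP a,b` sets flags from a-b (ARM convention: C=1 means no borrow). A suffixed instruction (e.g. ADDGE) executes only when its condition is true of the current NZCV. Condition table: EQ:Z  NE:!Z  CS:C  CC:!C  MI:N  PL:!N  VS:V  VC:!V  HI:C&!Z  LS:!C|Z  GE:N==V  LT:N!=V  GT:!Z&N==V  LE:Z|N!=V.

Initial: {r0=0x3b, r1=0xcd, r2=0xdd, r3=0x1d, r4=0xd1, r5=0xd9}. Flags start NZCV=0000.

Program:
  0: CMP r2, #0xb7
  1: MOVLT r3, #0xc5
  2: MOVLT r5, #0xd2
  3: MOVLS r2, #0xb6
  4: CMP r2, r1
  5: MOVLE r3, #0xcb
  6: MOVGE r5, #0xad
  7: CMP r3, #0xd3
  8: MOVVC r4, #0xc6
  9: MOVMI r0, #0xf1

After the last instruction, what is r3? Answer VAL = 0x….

VAL = 0x1d

0: ✓ CMP  NZCV=0010
1: · MOVLT
2: · MOVLT
3: · MOVLS
4: ✓ CMP  NZCV=0010
5: · MOVLE
6: ✓ MOVGE  r5←0xad
7: ✓ CMP  NZCV=0000
8: ✓ MOVVC  r4←0xc6
9: · MOVMI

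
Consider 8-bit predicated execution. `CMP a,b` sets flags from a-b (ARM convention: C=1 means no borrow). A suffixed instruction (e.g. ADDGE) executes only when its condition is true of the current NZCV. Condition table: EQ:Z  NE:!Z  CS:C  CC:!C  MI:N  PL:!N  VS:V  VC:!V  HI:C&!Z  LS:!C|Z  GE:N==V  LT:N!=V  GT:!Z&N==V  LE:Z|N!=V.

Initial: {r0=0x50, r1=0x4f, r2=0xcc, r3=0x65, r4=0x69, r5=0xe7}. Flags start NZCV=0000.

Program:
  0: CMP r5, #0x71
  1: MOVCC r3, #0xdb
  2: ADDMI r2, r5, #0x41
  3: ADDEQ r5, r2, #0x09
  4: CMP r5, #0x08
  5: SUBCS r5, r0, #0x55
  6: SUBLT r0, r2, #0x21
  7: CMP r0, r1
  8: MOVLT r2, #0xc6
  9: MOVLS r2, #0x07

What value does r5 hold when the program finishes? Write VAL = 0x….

0: ✓ CMP  NZCV=0011
1: · MOVCC
2: · ADDMI
3: · ADDEQ
4: ✓ CMP  NZCV=1010
5: ✓ SUBCS  r5←0xfb
6: ✓ SUBLT  r0←0xab
7: ✓ CMP  NZCV=0011
8: ✓ MOVLT  r2←0xc6
9: · MOVLS

VAL = 0xfb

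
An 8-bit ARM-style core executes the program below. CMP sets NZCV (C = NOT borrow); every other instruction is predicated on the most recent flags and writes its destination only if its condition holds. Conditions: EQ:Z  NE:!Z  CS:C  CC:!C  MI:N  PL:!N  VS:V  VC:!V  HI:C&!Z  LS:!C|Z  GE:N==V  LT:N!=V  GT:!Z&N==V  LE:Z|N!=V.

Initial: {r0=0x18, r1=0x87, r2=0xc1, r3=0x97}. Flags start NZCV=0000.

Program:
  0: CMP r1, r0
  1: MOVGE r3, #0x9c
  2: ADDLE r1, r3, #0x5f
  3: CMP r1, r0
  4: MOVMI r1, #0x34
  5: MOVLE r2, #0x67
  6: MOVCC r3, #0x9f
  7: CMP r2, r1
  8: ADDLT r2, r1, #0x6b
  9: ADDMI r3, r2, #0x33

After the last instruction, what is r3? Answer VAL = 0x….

VAL = 0x97

0: ✓ CMP  NZCV=0011
1: · MOVGE
2: ✓ ADDLE  r1←0xf6
3: ✓ CMP  NZCV=1010
4: ✓ MOVMI  r1←0x34
5: ✓ MOVLE  r2←0x67
6: · MOVCC
7: ✓ CMP  NZCV=0010
8: · ADDLT
9: · ADDMI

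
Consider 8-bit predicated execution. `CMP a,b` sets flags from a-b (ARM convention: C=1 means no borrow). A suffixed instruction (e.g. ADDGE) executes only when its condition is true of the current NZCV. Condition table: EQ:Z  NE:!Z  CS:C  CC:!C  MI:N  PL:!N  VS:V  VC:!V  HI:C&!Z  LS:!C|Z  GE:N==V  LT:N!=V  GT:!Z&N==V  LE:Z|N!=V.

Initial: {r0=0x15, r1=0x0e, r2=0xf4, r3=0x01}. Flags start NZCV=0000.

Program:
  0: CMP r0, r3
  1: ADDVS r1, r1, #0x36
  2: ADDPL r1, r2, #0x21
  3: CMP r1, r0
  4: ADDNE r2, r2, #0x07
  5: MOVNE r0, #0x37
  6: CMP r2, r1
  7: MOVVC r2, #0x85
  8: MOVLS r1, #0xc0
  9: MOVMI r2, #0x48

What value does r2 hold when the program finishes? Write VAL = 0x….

VAL = 0x48

[0] flags=0010 → (cmp)
[1] flags=0010 VS?F → skip
[2] flags=0010 PL?T → r1=0x15
[3] flags=0110 → (cmp)
[4] flags=0110 NE?F → skip
[5] flags=0110 NE?F → skip
[6] flags=1010 → (cmp)
[7] flags=1010 VC?T → r2=0x85
[8] flags=1010 LS?F → skip
[9] flags=1010 MI?T → r2=0x48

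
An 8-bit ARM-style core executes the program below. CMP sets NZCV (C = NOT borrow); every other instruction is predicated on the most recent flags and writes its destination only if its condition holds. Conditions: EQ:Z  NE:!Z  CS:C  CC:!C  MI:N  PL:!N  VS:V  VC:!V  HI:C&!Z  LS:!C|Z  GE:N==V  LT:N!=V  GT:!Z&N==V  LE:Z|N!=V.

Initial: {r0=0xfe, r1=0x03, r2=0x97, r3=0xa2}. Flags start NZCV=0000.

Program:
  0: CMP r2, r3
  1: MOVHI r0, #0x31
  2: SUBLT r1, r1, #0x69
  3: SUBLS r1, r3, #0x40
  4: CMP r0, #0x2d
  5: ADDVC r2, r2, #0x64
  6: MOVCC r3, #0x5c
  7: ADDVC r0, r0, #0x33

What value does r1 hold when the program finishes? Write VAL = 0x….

VAL = 0x62

[0] flags=1000 → (cmp)
[1] flags=1000 HI?F → skip
[2] flags=1000 LT?T → r1=0x9a
[3] flags=1000 LS?T → r1=0x62
[4] flags=1010 → (cmp)
[5] flags=1010 VC?T → r2=0xfb
[6] flags=1010 CC?F → skip
[7] flags=1010 VC?T → r0=0x31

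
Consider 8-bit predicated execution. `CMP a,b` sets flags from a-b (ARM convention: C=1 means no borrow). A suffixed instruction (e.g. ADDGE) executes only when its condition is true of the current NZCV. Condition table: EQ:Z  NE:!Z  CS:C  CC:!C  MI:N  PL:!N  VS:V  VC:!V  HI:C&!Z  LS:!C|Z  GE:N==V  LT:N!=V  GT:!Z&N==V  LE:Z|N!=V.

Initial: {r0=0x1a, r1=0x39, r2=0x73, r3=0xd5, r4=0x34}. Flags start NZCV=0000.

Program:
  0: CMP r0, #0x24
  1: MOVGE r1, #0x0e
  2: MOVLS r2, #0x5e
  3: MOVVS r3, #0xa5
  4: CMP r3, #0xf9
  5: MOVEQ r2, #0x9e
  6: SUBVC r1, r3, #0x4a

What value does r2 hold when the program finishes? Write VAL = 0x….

[0] flags=1000 → (cmp)
[1] flags=1000 GE?F → skip
[2] flags=1000 LS?T → r2=0x5e
[3] flags=1000 VS?F → skip
[4] flags=1000 → (cmp)
[5] flags=1000 EQ?F → skip
[6] flags=1000 VC?T → r1=0x8b

VAL = 0x5e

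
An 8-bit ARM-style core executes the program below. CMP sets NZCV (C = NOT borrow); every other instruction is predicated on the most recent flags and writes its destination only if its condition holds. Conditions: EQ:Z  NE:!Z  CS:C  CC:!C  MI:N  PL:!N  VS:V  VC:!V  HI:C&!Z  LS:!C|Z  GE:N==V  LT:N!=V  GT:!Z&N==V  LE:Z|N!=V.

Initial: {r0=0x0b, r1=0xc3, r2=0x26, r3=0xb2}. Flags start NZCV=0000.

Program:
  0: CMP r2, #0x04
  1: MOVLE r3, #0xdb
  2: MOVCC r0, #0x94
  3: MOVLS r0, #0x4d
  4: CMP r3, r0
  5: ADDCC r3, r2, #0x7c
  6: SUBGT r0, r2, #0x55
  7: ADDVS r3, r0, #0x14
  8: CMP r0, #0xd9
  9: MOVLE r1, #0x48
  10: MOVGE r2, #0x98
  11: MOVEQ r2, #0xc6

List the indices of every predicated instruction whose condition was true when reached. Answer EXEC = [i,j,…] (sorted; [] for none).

[0] flags=0010 → (cmp)
[1] flags=0010 LE?F → skip
[2] flags=0010 CC?F → skip
[3] flags=0010 LS?F → skip
[4] flags=1010 → (cmp)
[5] flags=1010 CC?F → skip
[6] flags=1010 GT?F → skip
[7] flags=1010 VS?F → skip
[8] flags=0000 → (cmp)
[9] flags=0000 LE?F → skip
[10] flags=0000 GE?T → r2=0x98
[11] flags=0000 EQ?F → skip

EXEC = [10]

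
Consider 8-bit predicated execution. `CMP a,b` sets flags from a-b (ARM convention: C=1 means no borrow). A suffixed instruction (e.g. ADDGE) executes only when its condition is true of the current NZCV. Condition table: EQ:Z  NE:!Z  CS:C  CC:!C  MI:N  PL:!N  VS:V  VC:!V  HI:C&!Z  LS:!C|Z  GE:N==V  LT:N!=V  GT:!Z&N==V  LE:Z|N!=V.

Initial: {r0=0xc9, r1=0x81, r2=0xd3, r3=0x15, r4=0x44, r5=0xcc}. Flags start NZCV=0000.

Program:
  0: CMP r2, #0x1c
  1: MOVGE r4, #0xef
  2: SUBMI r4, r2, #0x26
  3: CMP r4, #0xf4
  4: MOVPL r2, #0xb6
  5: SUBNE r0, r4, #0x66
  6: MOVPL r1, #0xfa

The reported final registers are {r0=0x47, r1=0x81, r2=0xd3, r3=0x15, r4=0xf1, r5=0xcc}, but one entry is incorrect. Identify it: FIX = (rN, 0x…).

[0] flags=1010 → (cmp)
[1] flags=1010 GE?F → skip
[2] flags=1010 MI?T → r4=0xad
[3] flags=1000 → (cmp)
[4] flags=1000 PL?F → skip
[5] flags=1000 NE?T → r0=0x47
[6] flags=1000 PL?F → skip

FIX = (r4, 0xad)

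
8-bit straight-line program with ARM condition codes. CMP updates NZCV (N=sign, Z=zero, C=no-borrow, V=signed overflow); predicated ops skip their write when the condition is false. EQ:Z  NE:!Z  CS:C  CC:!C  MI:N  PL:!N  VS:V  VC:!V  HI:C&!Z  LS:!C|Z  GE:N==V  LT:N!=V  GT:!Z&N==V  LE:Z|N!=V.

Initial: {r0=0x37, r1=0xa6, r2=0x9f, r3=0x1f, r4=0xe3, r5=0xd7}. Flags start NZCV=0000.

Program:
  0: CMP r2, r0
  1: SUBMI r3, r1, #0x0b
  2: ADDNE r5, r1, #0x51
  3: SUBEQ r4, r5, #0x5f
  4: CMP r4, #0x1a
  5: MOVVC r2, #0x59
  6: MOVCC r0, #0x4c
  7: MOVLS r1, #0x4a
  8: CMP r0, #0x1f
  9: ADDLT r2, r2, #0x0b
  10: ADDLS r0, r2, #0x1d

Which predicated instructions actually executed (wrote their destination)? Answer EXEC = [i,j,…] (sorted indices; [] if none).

EXEC = [2,5]

0: ✓ CMP  NZCV=0011
1: · SUBMI
2: ✓ ADDNE  r5←0xf7
3: · SUBEQ
4: ✓ CMP  NZCV=1010
5: ✓ MOVVC  r2←0x59
6: · MOVCC
7: · MOVLS
8: ✓ CMP  NZCV=0010
9: · ADDLT
10: · ADDLS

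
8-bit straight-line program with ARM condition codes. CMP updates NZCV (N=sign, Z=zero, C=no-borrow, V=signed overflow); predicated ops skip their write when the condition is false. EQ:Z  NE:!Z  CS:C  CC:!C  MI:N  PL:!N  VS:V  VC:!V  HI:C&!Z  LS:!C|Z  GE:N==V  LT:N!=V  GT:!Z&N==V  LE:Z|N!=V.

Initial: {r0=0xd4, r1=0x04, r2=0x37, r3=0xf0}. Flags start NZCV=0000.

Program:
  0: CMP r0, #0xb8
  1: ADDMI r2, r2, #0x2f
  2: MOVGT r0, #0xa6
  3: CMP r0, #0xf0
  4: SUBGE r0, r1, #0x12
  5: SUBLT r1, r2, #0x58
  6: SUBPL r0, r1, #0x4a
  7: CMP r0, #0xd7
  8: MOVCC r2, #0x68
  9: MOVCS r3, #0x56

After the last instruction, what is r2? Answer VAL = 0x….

[0] flags=0010 → (cmp)
[1] flags=0010 MI?F → skip
[2] flags=0010 GT?T → r0=0xa6
[3] flags=1000 → (cmp)
[4] flags=1000 GE?F → skip
[5] flags=1000 LT?T → r1=0xdf
[6] flags=1000 PL?F → skip
[7] flags=1000 → (cmp)
[8] flags=1000 CC?T → r2=0x68
[9] flags=1000 CS?F → skip

VAL = 0x68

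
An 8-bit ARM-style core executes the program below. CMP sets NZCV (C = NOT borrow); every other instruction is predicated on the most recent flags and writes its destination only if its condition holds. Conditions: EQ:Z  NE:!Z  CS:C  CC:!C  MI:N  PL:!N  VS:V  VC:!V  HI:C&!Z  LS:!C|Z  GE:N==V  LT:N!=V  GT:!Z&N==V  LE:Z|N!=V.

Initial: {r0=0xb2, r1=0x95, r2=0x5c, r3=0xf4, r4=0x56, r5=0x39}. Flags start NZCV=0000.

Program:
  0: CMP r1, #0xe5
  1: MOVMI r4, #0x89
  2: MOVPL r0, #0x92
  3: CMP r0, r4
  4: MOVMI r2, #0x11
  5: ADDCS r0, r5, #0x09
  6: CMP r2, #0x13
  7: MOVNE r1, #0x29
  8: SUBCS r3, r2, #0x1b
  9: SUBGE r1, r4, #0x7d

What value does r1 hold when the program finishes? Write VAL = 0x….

VAL = 0x0c

0: ✓ CMP  NZCV=1000
1: ✓ MOVMI  r4←0x89
2: · MOVPL
3: ✓ CMP  NZCV=0010
4: · MOVMI
5: ✓ ADDCS  r0←0x42
6: ✓ CMP  NZCV=0010
7: ✓ MOVNE  r1←0x29
8: ✓ SUBCS  r3←0x41
9: ✓ SUBGE  r1←0x0c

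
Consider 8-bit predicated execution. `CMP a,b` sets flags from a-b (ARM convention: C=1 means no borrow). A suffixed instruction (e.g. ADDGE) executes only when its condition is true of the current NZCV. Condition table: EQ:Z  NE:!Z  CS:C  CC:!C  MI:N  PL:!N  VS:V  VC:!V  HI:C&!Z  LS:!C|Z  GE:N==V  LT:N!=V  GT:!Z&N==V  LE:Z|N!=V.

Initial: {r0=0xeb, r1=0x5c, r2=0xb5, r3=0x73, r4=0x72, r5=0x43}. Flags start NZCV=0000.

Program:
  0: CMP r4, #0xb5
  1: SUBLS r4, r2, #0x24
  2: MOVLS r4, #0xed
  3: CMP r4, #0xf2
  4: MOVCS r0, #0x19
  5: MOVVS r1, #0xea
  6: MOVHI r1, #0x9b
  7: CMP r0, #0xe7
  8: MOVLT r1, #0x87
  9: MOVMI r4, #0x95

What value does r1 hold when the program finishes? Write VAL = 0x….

[0] flags=1001 → (cmp)
[1] flags=1001 LS?T → r4=0x91
[2] flags=1001 LS?T → r4=0xed
[3] flags=1000 → (cmp)
[4] flags=1000 CS?F → skip
[5] flags=1000 VS?F → skip
[6] flags=1000 HI?F → skip
[7] flags=0010 → (cmp)
[8] flags=0010 LT?F → skip
[9] flags=0010 MI?F → skip

VAL = 0x5c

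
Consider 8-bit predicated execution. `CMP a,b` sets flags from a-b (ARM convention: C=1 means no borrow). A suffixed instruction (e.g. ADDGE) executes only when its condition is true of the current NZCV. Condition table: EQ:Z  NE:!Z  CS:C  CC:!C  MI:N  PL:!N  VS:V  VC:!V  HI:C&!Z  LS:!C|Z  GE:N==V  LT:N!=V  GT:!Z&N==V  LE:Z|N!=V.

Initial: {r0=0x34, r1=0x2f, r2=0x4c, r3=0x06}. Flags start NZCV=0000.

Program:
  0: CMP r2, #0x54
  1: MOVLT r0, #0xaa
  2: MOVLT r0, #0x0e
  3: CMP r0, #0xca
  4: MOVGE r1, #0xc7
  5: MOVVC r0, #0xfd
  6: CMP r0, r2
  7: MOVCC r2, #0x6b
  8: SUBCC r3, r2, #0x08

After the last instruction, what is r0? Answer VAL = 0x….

VAL = 0xfd

0: ✓ CMP  NZCV=1000
1: ✓ MOVLT  r0←0xaa
2: ✓ MOVLT  r0←0x0e
3: ✓ CMP  NZCV=0000
4: ✓ MOVGE  r1←0xc7
5: ✓ MOVVC  r0←0xfd
6: ✓ CMP  NZCV=1010
7: · MOVCC
8: · SUBCC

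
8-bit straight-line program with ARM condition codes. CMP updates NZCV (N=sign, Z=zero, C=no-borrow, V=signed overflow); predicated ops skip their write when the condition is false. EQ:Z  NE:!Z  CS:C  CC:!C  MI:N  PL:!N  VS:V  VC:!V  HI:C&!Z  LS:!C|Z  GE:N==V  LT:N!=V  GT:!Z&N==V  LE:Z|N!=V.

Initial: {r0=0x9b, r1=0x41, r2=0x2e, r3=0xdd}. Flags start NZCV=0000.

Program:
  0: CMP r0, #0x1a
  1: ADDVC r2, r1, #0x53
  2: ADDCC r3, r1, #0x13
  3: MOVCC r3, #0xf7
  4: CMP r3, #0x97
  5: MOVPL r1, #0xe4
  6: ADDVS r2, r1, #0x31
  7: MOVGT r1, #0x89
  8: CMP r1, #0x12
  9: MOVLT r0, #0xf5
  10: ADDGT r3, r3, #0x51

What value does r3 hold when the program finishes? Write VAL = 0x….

0: ✓ CMP  NZCV=1010
1: ✓ ADDVC  r2←0x94
2: · ADDCC
3: · MOVCC
4: ✓ CMP  NZCV=0010
5: ✓ MOVPL  r1←0xe4
6: · ADDVS
7: ✓ MOVGT  r1←0x89
8: ✓ CMP  NZCV=0011
9: ✓ MOVLT  r0←0xf5
10: · ADDGT

VAL = 0xdd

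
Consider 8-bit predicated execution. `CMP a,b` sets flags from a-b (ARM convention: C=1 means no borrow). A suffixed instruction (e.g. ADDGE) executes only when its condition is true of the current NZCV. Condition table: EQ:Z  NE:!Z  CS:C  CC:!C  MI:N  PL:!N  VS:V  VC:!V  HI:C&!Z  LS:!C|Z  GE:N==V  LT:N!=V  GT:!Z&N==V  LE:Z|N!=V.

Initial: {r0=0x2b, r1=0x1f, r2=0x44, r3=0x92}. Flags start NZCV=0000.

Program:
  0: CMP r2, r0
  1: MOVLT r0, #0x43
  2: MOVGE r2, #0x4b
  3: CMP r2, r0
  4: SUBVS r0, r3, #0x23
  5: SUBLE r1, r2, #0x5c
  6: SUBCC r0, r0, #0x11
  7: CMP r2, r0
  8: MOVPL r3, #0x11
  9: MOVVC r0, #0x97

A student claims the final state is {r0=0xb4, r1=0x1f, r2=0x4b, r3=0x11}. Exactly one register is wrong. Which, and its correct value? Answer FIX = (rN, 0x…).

0: ✓ CMP  NZCV=0010
1: · MOVLT
2: ✓ MOVGE  r2←0x4b
3: ✓ CMP  NZCV=0010
4: · SUBVS
5: · SUBLE
6: · SUBCC
7: ✓ CMP  NZCV=0010
8: ✓ MOVPL  r3←0x11
9: ✓ MOVVC  r0←0x97

FIX = (r0, 0x97)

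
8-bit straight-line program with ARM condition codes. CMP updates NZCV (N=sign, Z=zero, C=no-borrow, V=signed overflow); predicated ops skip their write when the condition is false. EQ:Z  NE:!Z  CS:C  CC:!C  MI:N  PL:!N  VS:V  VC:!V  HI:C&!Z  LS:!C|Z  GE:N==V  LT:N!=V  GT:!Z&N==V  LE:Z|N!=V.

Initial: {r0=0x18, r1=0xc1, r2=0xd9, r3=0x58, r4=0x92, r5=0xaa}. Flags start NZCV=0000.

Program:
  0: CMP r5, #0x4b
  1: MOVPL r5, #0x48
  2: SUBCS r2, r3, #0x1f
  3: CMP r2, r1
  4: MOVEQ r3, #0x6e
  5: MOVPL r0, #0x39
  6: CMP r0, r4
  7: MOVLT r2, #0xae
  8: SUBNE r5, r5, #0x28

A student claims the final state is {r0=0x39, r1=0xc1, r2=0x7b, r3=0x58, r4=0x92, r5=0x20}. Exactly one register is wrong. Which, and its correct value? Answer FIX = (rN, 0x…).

FIX = (r2, 0x39)

[0] flags=0011 → (cmp)
[1] flags=0011 PL?T → r5=0x48
[2] flags=0011 CS?T → r2=0x39
[3] flags=0000 → (cmp)
[4] flags=0000 EQ?F → skip
[5] flags=0000 PL?T → r0=0x39
[6] flags=1001 → (cmp)
[7] flags=1001 LT?F → skip
[8] flags=1001 NE?T → r5=0x20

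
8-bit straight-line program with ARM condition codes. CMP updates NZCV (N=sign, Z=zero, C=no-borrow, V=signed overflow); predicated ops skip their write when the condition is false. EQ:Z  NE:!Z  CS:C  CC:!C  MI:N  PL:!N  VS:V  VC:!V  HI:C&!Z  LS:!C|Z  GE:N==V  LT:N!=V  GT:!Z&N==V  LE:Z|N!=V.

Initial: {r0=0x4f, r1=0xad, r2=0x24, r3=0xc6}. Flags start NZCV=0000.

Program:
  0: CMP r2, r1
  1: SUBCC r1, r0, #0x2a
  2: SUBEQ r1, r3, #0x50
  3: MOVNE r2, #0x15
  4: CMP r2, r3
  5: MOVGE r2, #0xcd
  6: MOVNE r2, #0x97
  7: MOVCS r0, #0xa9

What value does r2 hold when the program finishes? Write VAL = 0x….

VAL = 0x97

[0] flags=0000 → (cmp)
[1] flags=0000 CC?T → r1=0x25
[2] flags=0000 EQ?F → skip
[3] flags=0000 NE?T → r2=0x15
[4] flags=0000 → (cmp)
[5] flags=0000 GE?T → r2=0xcd
[6] flags=0000 NE?T → r2=0x97
[7] flags=0000 CS?F → skip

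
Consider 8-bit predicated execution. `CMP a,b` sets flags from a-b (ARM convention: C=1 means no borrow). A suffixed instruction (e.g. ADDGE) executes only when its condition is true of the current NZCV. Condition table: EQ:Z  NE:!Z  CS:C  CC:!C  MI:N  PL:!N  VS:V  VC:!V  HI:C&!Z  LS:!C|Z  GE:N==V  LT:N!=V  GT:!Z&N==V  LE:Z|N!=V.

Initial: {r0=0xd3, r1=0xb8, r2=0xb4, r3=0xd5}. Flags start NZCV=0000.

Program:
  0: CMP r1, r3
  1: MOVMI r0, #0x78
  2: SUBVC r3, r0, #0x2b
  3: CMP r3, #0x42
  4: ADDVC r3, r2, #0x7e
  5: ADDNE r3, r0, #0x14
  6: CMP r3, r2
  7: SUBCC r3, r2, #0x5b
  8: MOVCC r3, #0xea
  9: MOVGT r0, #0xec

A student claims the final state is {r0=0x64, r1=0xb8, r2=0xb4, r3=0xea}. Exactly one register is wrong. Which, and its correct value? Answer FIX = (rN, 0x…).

FIX = (r0, 0x78)

0: ✓ CMP  NZCV=1000
1: ✓ MOVMI  r0←0x78
2: ✓ SUBVC  r3←0x4d
3: ✓ CMP  NZCV=0010
4: ✓ ADDVC  r3←0x32
5: ✓ ADDNE  r3←0x8c
6: ✓ CMP  NZCV=1000
7: ✓ SUBCC  r3←0x59
8: ✓ MOVCC  r3←0xea
9: · MOVGT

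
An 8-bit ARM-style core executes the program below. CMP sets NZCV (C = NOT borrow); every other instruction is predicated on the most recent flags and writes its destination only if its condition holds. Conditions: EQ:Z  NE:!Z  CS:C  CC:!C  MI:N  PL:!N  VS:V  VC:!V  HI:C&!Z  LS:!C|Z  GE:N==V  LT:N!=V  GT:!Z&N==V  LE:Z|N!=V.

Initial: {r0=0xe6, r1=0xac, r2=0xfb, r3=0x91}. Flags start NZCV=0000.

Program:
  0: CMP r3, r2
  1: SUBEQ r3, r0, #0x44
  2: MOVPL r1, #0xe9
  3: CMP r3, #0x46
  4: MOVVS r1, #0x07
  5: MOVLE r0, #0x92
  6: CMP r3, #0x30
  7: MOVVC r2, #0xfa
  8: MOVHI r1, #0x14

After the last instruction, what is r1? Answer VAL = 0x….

[0] flags=1000 → (cmp)
[1] flags=1000 EQ?F → skip
[2] flags=1000 PL?F → skip
[3] flags=0011 → (cmp)
[4] flags=0011 VS?T → r1=0x07
[5] flags=0011 LE?T → r0=0x92
[6] flags=0011 → (cmp)
[7] flags=0011 VC?F → skip
[8] flags=0011 HI?T → r1=0x14

VAL = 0x14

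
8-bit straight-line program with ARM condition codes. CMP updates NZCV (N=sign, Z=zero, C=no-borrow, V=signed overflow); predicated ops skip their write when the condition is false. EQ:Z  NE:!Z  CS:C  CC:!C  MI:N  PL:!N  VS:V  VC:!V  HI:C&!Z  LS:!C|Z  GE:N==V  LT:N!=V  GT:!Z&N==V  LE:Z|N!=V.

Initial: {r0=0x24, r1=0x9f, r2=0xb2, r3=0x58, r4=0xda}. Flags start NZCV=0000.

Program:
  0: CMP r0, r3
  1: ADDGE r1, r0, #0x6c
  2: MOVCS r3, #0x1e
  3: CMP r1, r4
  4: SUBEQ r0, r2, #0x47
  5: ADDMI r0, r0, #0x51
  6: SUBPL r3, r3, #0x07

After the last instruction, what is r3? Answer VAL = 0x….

VAL = 0x58

0: ✓ CMP  NZCV=1000
1: · ADDGE
2: · MOVCS
3: ✓ CMP  NZCV=1000
4: · SUBEQ
5: ✓ ADDMI  r0←0x75
6: · SUBPL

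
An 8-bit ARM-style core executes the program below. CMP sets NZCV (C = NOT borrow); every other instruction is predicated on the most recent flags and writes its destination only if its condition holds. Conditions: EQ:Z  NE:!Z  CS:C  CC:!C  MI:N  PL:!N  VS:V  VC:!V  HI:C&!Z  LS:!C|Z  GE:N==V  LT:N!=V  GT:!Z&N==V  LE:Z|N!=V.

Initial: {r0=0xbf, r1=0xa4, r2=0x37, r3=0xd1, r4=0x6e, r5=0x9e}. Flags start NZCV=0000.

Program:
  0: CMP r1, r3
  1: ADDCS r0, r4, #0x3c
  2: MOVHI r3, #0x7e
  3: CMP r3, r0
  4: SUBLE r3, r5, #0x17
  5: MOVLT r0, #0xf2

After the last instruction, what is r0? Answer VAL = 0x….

VAL = 0xbf

[0] flags=1000 → (cmp)
[1] flags=1000 CS?F → skip
[2] flags=1000 HI?F → skip
[3] flags=0010 → (cmp)
[4] flags=0010 LE?F → skip
[5] flags=0010 LT?F → skip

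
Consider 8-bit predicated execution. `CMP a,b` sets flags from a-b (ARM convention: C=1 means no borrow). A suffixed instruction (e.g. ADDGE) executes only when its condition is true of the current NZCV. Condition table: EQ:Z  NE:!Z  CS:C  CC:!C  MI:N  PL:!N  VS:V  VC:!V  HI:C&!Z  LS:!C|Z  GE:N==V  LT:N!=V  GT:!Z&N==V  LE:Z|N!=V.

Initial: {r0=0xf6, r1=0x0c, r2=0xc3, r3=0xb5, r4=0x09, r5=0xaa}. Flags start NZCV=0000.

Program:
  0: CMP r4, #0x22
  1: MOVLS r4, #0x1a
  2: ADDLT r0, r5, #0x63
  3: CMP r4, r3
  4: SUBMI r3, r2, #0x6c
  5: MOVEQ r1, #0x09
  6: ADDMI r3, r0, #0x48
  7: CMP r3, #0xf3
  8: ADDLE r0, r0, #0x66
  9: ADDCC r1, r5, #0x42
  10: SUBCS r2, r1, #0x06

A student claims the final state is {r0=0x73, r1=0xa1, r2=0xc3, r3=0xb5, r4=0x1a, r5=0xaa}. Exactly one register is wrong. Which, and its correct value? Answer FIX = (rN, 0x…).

[0] flags=1000 → (cmp)
[1] flags=1000 LS?T → r4=0x1a
[2] flags=1000 LT?T → r0=0x0d
[3] flags=0000 → (cmp)
[4] flags=0000 MI?F → skip
[5] flags=0000 EQ?F → skip
[6] flags=0000 MI?F → skip
[7] flags=1000 → (cmp)
[8] flags=1000 LE?T → r0=0x73
[9] flags=1000 CC?T → r1=0xec
[10] flags=1000 CS?F → skip

FIX = (r1, 0xec)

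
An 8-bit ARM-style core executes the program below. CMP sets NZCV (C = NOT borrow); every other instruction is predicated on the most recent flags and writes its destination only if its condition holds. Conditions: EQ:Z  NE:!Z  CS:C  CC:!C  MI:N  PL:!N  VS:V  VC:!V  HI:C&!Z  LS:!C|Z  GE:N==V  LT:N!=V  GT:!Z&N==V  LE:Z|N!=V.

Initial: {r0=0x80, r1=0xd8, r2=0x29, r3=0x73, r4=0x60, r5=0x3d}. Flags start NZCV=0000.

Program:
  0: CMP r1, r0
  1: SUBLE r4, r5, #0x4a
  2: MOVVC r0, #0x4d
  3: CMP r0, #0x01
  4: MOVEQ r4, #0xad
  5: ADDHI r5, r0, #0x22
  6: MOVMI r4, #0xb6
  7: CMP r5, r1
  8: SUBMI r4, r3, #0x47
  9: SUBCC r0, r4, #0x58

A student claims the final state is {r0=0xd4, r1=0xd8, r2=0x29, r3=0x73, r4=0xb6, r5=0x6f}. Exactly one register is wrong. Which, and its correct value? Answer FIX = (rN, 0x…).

FIX = (r4, 0x2c)

0: ✓ CMP  NZCV=0010
1: · SUBLE
2: ✓ MOVVC  r0←0x4d
3: ✓ CMP  NZCV=0010
4: · MOVEQ
5: ✓ ADDHI  r5←0x6f
6: · MOVMI
7: ✓ CMP  NZCV=1001
8: ✓ SUBMI  r4←0x2c
9: ✓ SUBCC  r0←0xd4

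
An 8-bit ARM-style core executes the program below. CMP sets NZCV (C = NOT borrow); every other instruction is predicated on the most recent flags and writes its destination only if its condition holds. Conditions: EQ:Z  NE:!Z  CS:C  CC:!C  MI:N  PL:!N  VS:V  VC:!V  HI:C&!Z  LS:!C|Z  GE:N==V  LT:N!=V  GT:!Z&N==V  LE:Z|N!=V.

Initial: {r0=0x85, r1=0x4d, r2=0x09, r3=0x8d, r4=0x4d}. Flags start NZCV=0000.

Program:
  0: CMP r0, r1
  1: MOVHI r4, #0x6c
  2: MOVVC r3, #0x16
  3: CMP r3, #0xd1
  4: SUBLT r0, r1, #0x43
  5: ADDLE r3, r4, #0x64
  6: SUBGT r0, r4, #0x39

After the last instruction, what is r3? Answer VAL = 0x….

VAL = 0xd0

0: ✓ CMP  NZCV=0011
1: ✓ MOVHI  r4←0x6c
2: · MOVVC
3: ✓ CMP  NZCV=1000
4: ✓ SUBLT  r0←0x0a
5: ✓ ADDLE  r3←0xd0
6: · SUBGT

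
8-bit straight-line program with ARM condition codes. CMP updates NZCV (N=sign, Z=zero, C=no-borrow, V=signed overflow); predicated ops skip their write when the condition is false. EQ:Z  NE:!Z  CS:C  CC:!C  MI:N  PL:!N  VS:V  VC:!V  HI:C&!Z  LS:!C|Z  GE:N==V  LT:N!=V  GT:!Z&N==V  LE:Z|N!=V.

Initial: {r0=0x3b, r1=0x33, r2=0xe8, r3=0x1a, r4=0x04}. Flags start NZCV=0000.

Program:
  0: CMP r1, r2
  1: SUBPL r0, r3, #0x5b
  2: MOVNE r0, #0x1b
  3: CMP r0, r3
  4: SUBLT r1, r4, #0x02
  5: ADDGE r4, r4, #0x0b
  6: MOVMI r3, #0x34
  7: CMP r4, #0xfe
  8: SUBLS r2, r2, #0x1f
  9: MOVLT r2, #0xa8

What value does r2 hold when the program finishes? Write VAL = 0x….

[0] flags=0000 → (cmp)
[1] flags=0000 PL?T → r0=0xbf
[2] flags=0000 NE?T → r0=0x1b
[3] flags=0010 → (cmp)
[4] flags=0010 LT?F → skip
[5] flags=0010 GE?T → r4=0x0f
[6] flags=0010 MI?F → skip
[7] flags=0000 → (cmp)
[8] flags=0000 LS?T → r2=0xc9
[9] flags=0000 LT?F → skip

VAL = 0xc9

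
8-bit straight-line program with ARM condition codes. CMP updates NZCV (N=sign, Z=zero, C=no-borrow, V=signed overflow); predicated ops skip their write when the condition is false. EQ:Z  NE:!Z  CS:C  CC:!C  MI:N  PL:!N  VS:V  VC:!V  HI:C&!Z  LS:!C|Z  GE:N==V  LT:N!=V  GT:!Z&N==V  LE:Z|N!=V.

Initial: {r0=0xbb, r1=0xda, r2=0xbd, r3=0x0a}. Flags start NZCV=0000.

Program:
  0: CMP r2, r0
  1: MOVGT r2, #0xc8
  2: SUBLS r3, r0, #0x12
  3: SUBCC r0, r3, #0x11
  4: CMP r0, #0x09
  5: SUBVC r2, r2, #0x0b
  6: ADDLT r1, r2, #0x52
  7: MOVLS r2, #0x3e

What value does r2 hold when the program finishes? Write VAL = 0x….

VAL = 0xbd

[0] flags=0010 → (cmp)
[1] flags=0010 GT?T → r2=0xc8
[2] flags=0010 LS?F → skip
[3] flags=0010 CC?F → skip
[4] flags=1010 → (cmp)
[5] flags=1010 VC?T → r2=0xbd
[6] flags=1010 LT?T → r1=0x0f
[7] flags=1010 LS?F → skip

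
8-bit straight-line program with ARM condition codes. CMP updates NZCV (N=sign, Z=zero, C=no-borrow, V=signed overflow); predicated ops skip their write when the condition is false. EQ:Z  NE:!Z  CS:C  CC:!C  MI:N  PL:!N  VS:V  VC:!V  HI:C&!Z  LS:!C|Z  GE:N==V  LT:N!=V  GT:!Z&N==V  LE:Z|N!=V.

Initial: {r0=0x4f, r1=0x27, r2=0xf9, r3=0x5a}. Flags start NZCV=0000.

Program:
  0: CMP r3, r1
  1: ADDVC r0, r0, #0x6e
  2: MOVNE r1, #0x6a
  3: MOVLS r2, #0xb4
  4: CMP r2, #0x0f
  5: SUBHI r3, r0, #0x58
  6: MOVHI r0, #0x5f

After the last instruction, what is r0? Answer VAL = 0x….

VAL = 0x5f

[0] flags=0010 → (cmp)
[1] flags=0010 VC?T → r0=0xbd
[2] flags=0010 NE?T → r1=0x6a
[3] flags=0010 LS?F → skip
[4] flags=1010 → (cmp)
[5] flags=1010 HI?T → r3=0x65
[6] flags=1010 HI?T → r0=0x5f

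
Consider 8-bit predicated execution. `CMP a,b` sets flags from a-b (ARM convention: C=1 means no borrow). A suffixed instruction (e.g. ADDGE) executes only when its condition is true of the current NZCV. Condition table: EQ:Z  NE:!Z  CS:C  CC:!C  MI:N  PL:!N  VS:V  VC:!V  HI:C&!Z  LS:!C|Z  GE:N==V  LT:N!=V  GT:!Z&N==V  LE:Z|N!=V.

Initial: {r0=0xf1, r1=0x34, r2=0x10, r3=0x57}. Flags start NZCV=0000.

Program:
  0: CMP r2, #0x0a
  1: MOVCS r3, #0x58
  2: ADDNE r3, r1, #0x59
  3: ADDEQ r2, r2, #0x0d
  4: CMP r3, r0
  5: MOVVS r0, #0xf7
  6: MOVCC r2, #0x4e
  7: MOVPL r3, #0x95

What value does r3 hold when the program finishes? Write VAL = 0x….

[0] flags=0010 → (cmp)
[1] flags=0010 CS?T → r3=0x58
[2] flags=0010 NE?T → r3=0x8d
[3] flags=0010 EQ?F → skip
[4] flags=1000 → (cmp)
[5] flags=1000 VS?F → skip
[6] flags=1000 CC?T → r2=0x4e
[7] flags=1000 PL?F → skip

VAL = 0x8d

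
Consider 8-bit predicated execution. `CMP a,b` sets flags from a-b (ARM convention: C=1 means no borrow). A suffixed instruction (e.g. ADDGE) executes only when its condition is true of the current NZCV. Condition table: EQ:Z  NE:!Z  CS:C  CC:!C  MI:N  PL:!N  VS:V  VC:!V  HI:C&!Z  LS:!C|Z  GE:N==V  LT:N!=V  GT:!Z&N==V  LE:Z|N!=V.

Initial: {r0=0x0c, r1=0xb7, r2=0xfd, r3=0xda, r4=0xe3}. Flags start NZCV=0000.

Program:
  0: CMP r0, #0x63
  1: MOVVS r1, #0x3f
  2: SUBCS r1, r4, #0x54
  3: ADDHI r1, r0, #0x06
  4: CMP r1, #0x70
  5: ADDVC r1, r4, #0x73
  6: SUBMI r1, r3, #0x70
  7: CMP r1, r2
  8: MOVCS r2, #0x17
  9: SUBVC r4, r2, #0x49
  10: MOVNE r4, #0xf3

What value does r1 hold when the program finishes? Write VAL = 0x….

VAL = 0xb7

0: ✓ CMP  NZCV=1000
1: · MOVVS
2: · SUBCS
3: · ADDHI
4: ✓ CMP  NZCV=0011
5: · ADDVC
6: · SUBMI
7: ✓ CMP  NZCV=1000
8: · MOVCS
9: ✓ SUBVC  r4←0xb4
10: ✓ MOVNE  r4←0xf3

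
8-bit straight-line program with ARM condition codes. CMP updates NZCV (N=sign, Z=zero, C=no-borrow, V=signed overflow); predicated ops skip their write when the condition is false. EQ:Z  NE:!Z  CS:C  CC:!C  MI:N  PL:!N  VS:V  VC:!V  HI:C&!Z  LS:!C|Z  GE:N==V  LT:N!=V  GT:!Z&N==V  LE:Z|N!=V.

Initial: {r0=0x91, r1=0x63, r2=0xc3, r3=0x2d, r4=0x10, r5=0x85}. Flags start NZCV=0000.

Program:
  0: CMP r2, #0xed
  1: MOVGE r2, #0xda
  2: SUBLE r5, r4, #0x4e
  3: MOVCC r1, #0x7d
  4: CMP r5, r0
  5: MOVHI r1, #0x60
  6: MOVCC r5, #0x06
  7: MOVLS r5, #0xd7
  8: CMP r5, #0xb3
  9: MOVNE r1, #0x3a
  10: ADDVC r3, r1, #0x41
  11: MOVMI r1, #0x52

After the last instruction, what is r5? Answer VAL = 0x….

VAL = 0xc2

[0] flags=1000 → (cmp)
[1] flags=1000 GE?F → skip
[2] flags=1000 LE?T → r5=0xc2
[3] flags=1000 CC?T → r1=0x7d
[4] flags=0010 → (cmp)
[5] flags=0010 HI?T → r1=0x60
[6] flags=0010 CC?F → skip
[7] flags=0010 LS?F → skip
[8] flags=0010 → (cmp)
[9] flags=0010 NE?T → r1=0x3a
[10] flags=0010 VC?T → r3=0x7b
[11] flags=0010 MI?F → skip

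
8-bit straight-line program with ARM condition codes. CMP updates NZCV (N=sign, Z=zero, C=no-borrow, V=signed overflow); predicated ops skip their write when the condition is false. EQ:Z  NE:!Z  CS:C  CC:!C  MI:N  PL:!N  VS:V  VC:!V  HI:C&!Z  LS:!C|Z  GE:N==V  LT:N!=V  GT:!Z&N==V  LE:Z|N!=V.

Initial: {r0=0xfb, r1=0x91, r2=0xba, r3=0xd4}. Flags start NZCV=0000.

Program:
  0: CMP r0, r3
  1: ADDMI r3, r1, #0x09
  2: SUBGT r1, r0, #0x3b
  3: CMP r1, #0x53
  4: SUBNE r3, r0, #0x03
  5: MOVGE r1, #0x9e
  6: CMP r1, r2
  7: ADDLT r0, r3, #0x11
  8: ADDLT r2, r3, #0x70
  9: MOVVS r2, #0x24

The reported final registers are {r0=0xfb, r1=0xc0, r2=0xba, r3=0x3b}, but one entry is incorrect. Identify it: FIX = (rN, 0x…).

[0] flags=0010 → (cmp)
[1] flags=0010 MI?F → skip
[2] flags=0010 GT?T → r1=0xc0
[3] flags=0011 → (cmp)
[4] flags=0011 NE?T → r3=0xf8
[5] flags=0011 GE?F → skip
[6] flags=0010 → (cmp)
[7] flags=0010 LT?F → skip
[8] flags=0010 LT?F → skip
[9] flags=0010 VS?F → skip

FIX = (r3, 0xf8)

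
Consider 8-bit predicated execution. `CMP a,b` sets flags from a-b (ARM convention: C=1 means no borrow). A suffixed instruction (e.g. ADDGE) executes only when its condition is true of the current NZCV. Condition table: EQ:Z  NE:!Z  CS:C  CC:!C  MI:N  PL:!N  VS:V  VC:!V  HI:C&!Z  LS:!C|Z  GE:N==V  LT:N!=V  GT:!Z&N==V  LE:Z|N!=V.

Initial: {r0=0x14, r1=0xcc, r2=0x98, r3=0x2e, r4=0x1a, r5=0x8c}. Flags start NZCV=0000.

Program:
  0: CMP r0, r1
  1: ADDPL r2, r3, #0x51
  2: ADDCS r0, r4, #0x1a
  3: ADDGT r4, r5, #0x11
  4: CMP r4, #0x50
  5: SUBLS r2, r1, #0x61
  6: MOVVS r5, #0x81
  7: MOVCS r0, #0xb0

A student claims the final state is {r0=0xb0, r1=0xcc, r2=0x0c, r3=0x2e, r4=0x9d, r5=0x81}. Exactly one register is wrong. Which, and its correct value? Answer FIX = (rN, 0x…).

0: ✓ CMP  NZCV=0000
1: ✓ ADDPL  r2←0x7f
2: · ADDCS
3: ✓ ADDGT  r4←0x9d
4: ✓ CMP  NZCV=0011
5: · SUBLS
6: ✓ MOVVS  r5←0x81
7: ✓ MOVCS  r0←0xb0

FIX = (r2, 0x7f)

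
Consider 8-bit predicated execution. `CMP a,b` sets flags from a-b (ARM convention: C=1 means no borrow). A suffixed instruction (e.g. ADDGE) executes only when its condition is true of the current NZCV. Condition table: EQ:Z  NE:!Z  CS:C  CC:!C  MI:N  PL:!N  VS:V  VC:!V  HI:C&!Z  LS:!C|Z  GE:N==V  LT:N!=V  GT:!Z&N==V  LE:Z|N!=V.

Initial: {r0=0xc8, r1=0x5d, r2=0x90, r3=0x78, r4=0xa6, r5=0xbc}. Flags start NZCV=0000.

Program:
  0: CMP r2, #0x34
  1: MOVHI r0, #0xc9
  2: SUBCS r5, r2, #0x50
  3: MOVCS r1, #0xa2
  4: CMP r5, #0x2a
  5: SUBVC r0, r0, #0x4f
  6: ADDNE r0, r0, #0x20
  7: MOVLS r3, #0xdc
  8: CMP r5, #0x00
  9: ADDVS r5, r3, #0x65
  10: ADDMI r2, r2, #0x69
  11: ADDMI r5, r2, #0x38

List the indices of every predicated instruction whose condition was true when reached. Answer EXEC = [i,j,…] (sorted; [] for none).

EXEC = [1,2,3,5,6]

[0] flags=0011 → (cmp)
[1] flags=0011 HI?T → r0=0xc9
[2] flags=0011 CS?T → r5=0x40
[3] flags=0011 CS?T → r1=0xa2
[4] flags=0010 → (cmp)
[5] flags=0010 VC?T → r0=0x7a
[6] flags=0010 NE?T → r0=0x9a
[7] flags=0010 LS?F → skip
[8] flags=0010 → (cmp)
[9] flags=0010 VS?F → skip
[10] flags=0010 MI?F → skip
[11] flags=0010 MI?F → skip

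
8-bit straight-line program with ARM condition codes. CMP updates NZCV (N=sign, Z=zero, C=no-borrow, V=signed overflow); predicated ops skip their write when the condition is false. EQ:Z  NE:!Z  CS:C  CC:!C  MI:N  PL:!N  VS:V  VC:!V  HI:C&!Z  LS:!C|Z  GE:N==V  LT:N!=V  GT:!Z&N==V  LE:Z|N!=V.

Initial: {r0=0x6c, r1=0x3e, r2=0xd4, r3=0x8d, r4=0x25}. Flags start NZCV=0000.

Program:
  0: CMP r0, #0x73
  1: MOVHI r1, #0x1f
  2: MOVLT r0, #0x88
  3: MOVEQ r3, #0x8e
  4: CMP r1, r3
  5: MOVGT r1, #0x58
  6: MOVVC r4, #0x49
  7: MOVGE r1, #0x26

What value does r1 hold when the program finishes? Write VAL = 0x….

0: ✓ CMP  NZCV=1000
1: · MOVHI
2: ✓ MOVLT  r0←0x88
3: · MOVEQ
4: ✓ CMP  NZCV=1001
5: ✓ MOVGT  r1←0x58
6: · MOVVC
7: ✓ MOVGE  r1←0x26

VAL = 0x26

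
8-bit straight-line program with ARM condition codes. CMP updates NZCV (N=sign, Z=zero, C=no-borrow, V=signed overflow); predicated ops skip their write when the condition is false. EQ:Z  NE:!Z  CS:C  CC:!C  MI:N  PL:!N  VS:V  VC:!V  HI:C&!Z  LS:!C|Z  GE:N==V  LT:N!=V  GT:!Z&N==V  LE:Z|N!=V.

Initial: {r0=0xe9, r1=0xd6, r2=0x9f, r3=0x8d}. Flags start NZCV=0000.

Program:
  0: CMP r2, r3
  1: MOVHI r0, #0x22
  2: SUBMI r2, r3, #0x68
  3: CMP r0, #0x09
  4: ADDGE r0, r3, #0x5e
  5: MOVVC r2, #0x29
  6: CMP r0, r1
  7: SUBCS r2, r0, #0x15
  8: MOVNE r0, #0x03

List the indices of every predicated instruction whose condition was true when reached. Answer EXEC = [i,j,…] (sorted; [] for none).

EXEC = [1,4,5,7,8]

0: ✓ CMP  NZCV=0010
1: ✓ MOVHI  r0←0x22
2: · SUBMI
3: ✓ CMP  NZCV=0010
4: ✓ ADDGE  r0←0xeb
5: ✓ MOVVC  r2←0x29
6: ✓ CMP  NZCV=0010
7: ✓ SUBCS  r2←0xd6
8: ✓ MOVNE  r0←0x03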